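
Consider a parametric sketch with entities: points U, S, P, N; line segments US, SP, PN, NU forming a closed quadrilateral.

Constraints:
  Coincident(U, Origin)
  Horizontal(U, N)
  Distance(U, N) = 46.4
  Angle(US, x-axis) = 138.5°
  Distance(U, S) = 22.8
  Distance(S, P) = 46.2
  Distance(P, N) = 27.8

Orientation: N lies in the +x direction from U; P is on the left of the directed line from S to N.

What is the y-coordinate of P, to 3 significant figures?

21.4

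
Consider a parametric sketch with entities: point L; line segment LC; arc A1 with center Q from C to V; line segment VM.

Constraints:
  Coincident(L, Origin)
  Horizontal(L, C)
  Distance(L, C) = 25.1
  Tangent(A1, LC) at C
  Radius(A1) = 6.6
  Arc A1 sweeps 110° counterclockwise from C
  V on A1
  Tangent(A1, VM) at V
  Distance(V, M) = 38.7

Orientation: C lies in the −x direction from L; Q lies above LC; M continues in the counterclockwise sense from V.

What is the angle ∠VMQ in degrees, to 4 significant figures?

9.678°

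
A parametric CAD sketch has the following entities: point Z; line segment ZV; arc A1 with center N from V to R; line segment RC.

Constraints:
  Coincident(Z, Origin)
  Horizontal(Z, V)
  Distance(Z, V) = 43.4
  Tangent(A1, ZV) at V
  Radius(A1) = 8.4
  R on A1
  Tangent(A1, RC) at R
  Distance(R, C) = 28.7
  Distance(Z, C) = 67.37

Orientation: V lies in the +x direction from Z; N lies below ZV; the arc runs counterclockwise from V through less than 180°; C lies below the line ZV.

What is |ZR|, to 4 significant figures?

40.12

Checks: Z = (0.00, 0.00) ✓; |NV| = 8.400 ✓; |NR| = 8.400 ✓; ∠(NR, RC) = 90.00° ✓; |RC| = 28.70 ✓; |ZC| = 67.37 ✓.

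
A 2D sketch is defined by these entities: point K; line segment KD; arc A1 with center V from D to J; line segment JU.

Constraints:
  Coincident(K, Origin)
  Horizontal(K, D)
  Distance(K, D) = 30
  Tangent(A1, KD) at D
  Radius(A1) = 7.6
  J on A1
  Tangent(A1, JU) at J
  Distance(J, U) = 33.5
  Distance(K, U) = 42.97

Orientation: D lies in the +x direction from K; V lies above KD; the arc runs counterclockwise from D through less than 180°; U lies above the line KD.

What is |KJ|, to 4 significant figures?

38.15

Checks: |VJ| = 7.600 ✓; ∠(VJ, JU) = 90.00° ✓; |JU| = 33.50 ✓; |KU| = 42.97 ✓.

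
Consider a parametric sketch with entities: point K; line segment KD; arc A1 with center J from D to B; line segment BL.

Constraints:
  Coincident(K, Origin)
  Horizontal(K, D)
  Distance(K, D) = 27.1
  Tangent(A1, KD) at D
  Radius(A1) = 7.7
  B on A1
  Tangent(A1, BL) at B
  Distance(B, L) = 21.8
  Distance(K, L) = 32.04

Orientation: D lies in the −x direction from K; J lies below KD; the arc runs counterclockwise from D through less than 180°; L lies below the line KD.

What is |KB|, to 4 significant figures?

34.89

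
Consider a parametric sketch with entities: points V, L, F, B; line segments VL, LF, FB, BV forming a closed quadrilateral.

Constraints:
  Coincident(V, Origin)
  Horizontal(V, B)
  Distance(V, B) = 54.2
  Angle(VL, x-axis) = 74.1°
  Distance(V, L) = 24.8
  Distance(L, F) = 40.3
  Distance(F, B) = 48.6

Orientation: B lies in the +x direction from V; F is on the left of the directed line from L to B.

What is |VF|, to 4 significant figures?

61.43

V is at the origin; V and B share the same y with |VB| = 54.2 and B in +x, so B = (54.2, 0). VL runs at 74.1° with |VL| = 24.8, so L = (6.794, 23.85). F is determined by |LF| = 40.3 and |FB| = 48.6 together: it lies at the intersection of circle(L, 40.3) and circle(B, 48.6). With |LB| = 53.07, the foot of the radical line on LB is 19.58 from L and the perpendicular offset is √(40.3² − 19.58²) = 35.22. Taking the left-of-LB solution: F = (40.12, 46.51).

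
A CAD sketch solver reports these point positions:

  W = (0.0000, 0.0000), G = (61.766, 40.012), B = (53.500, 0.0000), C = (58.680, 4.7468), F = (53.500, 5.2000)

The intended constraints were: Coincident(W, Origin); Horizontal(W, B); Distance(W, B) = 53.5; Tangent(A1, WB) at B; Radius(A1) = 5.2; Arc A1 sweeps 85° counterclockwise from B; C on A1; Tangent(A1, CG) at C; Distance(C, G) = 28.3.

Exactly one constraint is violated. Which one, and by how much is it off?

Distance(C, G) = 28.3 — off by 7.10.

W = (0.00, 0.00) ✓; W.y = 0.00, B.y = 0.00 ✓; |WB| = 53.50 ✓; ∠(FB, BW) = 90.00° ✓; |FB| = 5.200 ✓; bearing(F→C) − bearing(F→B) = 85.00° ✓; |FC| = 5.200 ✓; ∠(FC, CG) = 90.00° ✓; |CG| = 35.40 ✗.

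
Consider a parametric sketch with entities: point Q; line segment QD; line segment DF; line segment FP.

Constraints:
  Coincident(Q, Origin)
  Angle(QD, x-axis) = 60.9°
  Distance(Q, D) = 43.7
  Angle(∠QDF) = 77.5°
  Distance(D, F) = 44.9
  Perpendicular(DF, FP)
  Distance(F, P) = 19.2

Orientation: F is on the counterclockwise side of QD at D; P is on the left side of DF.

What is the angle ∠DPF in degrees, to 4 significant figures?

66.85°

Q is at the origin; QD runs at 60.9° with length 43.7, so D = 43.7·(cos 60.9°, sin 60.9°) = (21.25, 38.18). ∠QDF = 77.5°, so DF runs at 60.9° + (180° − 77.5°) = 163.4° from the x-axis; with |DF| = 44.9, F = D + 44.9·(cos 163.4°, sin 163.4°) = (-21.78, 51.01). DF is perpendicular to FP; with |FP| = 19.2 on the left of DF, P = F + 19.2·(-0.2857, -0.9583) = (-27.26, 32.61). Then cos ∠DPF = PD·PF / (|PD||PF|), giving 66.85°.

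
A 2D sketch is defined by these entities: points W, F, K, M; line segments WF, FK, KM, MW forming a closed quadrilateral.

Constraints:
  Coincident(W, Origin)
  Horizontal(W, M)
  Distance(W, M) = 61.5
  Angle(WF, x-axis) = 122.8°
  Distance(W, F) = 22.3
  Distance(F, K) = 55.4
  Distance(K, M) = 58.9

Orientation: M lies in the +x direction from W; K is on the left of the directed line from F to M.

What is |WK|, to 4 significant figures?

60.89

W is at the origin; WM is horizontal with |WM| = 61.5 and M in +x, so M = (61.5, 0). WF runs at 122.8° with |WF| = 22.3, so F = (-12.08, 18.74). K is determined by |FK| = 55.4 and |KM| = 58.9 together: it lies at the intersection of circle(F, 55.4) and circle(M, 58.9). With |FM| = 75.93, the foot of the radical line on FM is 35.33 from F and the perpendicular offset is √(55.4² − 35.33²) = 42.67. Taking the left-of-FM solution: K = (32.69, 51.37).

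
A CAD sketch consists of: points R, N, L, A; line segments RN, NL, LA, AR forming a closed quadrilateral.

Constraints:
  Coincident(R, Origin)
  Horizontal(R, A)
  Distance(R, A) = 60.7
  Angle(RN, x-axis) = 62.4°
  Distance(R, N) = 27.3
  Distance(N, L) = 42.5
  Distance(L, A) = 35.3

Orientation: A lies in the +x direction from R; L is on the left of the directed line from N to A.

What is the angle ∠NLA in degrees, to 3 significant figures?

87.0°

Checks: |NL| = 42.50 ✓; |LA| = 35.30 ✓.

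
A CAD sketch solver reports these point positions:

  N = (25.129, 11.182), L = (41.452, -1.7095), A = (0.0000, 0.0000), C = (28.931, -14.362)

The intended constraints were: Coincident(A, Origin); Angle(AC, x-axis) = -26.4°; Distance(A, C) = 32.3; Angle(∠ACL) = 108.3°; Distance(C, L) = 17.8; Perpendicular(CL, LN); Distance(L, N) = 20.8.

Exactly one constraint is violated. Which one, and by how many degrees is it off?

Perpendicular(CL, LN) — off by 6.40°.

A = (0.00, 0.00) ✓; AC at -26.40° ✓; |AC| = 32.30 ✓; ∠ACL = 108.3° ✓; |CL| = 17.80 ✓; ∠(CL, LN) = 96.40° ✗; |LN| = 20.80 ✓.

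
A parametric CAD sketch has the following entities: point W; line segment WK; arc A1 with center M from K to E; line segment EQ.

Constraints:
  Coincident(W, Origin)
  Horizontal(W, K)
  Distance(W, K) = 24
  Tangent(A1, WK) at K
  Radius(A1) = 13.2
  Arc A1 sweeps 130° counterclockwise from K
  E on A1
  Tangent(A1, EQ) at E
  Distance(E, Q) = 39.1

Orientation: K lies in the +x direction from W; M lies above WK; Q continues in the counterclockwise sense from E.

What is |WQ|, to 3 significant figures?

52.4

On A1, K sits at bearing -90° from M; a 130° counterclockwise sweep puts E at bearing 40°, so E = M + 13.2·(cos 40°, sin 40°) = (34.1, 21.7). Since A1 is tangent to EQ there, ME ⟂ EQ, so EQ runs along (−sin 40°, cos 40°); with |EQ| = 39.1, Q = (8.98, 51.6). Then |WQ| = |Q − W| = 52.4.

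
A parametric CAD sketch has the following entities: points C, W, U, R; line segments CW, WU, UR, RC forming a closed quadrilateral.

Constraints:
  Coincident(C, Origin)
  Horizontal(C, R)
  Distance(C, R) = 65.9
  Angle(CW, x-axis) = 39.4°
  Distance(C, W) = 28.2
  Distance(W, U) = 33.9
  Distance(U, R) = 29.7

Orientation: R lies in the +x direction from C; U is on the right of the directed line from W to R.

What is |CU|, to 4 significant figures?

40.25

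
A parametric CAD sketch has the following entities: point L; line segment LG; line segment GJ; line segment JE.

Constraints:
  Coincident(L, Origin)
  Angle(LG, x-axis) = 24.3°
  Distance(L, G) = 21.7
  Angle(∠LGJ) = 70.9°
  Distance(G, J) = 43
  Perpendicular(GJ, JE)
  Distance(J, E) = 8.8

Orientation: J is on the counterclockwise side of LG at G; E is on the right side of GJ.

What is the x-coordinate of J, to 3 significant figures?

-9.77

L is at the origin; LG runs at 24.3° with length 21.7, so G = 21.7·(cos 24.3°, sin 24.3°) = (19.8, 8.93). ∠LGJ = 70.9°, so GJ runs at 24.3° + (180° − 70.9°) = 133° from the x-axis; with |GJ| = 43.0, J = G + 43.0·(cos 133°, sin 133°) = (-9.77, 40.2). So J.x = -9.77.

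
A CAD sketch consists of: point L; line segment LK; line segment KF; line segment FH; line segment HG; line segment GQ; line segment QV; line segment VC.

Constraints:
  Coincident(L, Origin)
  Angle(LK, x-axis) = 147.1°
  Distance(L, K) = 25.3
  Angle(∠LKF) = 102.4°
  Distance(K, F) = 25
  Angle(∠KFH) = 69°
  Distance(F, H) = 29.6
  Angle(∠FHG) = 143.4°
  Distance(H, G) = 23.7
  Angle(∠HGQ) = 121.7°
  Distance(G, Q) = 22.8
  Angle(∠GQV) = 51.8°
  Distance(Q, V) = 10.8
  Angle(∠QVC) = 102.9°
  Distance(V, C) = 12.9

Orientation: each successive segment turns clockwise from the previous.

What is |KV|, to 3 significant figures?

30.5

∠HGQ = 121.7° gives GQ at -136° from the x-axis; with |GQ| = 22.8, Q = (-1.94, -21.4). ∠GQV = 51.8° gives QV at 95.4° from the x-axis; with |QV| = 10.8, V = (-2.96, -10.6). Then |KV| = |V − K| = 30.5.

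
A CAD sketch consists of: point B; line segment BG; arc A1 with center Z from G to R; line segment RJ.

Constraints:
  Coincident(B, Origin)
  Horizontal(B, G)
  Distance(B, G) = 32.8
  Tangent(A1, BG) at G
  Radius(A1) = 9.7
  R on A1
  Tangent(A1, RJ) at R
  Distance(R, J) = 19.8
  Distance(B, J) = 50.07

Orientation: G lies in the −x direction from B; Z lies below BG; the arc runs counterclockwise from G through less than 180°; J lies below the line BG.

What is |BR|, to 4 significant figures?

43.83

Checks: |ZG| = 9.700 ✓; |ZR| = 9.700 ✓; ∠(ZR, RJ) = 90.00° ✓; |RJ| = 19.80 ✓; |BJ| = 50.07 ✓.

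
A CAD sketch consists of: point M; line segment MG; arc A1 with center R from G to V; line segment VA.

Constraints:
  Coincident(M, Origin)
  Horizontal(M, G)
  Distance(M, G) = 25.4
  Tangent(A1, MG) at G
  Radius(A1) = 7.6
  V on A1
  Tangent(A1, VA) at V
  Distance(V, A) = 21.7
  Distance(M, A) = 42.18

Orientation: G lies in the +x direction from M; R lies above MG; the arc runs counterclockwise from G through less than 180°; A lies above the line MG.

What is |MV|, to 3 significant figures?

34.1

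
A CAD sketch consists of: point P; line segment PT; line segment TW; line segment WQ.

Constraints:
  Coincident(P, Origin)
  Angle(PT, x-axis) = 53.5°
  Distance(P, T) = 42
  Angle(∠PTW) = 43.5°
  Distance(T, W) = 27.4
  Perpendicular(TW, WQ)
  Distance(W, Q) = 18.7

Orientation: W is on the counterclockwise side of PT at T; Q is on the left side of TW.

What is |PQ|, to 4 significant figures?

10.66

P is at the origin; PT runs at 53.5° with length 42.0, so T = 42.0·(cos 53.5°, sin 53.5°) = (24.98, 33.76). ∠PTW = 43.5°, so TW runs at 53.5° + (180° − 43.5°) = 190.0° from the x-axis; with |TW| = 27.4, W = T + 27.4·(cos 190.0°, sin 190.0°) = (-2.001, 29.00). TW ⟂ WQ; with |WQ| = 18.7 on the left of TW, Q = W + 18.7·(0.1736, -0.9848) = (1.246, 10.59). Then |PQ| = |Q − P| = 10.66.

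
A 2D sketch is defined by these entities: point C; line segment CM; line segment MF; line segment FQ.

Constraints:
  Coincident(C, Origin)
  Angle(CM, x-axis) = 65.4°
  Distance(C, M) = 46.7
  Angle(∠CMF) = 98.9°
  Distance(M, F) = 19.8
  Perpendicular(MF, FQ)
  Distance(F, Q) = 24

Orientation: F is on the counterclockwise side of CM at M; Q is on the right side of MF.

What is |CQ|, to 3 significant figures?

75.2

C is at the origin; CM runs at 65.4° with length 46.7, so M = 46.7·(cos 65.4°, sin 65.4°) = (19.4, 42.5). ∠CMF = 98.9°, so MF runs at 65.4° + (180° − 98.9°) = 146° from the x-axis; with |MF| = 19.8, F = M + 19.8·(cos 146°, sin 146°) = (2.93, 53.4). MF is perpendicular to FQ; with |FQ| = 24.0 on the right of MF, Q = F + 24.0·(0.552, 0.834) = (16.2, 73.4). Then |CQ| = |Q − C| = 75.2.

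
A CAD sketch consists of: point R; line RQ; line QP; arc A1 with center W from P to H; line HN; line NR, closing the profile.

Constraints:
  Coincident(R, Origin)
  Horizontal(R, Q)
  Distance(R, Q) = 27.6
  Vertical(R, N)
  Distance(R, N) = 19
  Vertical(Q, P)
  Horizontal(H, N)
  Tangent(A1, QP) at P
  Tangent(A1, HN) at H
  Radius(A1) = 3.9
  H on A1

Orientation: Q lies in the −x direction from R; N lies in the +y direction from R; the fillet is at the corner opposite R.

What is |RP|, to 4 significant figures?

31.46

R is at the origin; R and Q share the same y with |RQ| = 27.6 and Q on the −x side, so Q = (-27.60, 0.000). R and N share the same x with |RN| = 19.0 and N on the +y side, so N = (0.000, 19.00). The virtual corner opposite R is at (-27.60, 19.00). Since A1 is tangent to QP there, WP ⟂ QP and since A1 is tangent to HN there, WH ⟂ HN, with radius 3.9, so the center W sits 3.9 in from both sides at W = (-23.70, 15.10). That places the tangent points at P = (-27.60, 15.10) on QP and H = (-23.70, 19.00) on HN. Then |RP| = |P − R| = 31.46.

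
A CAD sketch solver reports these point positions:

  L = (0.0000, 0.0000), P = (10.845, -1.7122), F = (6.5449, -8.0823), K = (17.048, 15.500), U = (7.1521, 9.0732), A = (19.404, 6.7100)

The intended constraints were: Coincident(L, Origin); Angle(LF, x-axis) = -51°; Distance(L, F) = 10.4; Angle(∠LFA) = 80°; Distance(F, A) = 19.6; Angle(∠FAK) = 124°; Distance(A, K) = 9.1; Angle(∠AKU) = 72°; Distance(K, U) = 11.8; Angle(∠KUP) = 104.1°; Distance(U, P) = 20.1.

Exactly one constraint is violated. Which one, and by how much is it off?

Distance(U, P) = 20.1 — off by 8.70.

L = (0.00, 0.00) ✓; LF at -51.00° ✓; |LF| = 10.40 ✓; ∠LFA = 80.00° ✓; |FA| = 19.60 ✓; ∠FAK = 124.0° ✓; |AK| = 9.100 ✓; ∠AKU = 72.00° ✓; |KU| = 11.80 ✓; ∠KUP = 104.1° ✓; |UP| = 11.40 ✗.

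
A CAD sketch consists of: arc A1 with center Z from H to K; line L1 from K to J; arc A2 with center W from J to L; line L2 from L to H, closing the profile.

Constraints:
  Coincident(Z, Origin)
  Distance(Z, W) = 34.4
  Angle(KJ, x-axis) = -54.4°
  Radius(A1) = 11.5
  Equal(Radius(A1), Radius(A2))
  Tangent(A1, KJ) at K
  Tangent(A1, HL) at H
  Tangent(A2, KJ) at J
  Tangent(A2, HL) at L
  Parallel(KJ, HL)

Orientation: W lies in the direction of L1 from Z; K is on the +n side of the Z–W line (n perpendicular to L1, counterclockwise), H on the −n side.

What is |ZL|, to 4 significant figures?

36.27

The slot axis is L1's direction at -54.4°, so u = (cos -54.4°, sin -54.4°) = (0.5821, -0.8131) and n = (−sin -54.4°, cos -54.4°) = (0.8131, 0.5821). Z is at the origin and W lies 34.4 along u from Z, so W = 34.4·u = (20.03, -27.97). Tangency of A1 to both parallel lines with radius 11.5 puts K and H at Z ± 11.5·n: K = (9.351, 6.694), H = (-9.351, -6.694). Equal radii place J and L the same way about W: J = W + 11.5·n = (29.38, -21.28), L = W − 11.5·n = (10.67, -34.67). Then |ZL| = |L − Z| = 36.27.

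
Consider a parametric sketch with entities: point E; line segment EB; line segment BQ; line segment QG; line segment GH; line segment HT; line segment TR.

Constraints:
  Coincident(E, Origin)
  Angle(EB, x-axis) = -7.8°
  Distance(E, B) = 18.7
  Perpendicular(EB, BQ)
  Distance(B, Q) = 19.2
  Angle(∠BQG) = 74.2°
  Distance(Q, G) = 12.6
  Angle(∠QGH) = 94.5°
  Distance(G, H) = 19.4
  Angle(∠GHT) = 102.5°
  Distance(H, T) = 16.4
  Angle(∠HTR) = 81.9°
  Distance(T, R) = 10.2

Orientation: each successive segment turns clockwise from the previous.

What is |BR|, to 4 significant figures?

9.461

E is at the origin; EB runs at -7.8° with length 18.7, so B = (18.53, -2.538). EB ⟂ BQ, so BQ runs at -97.80°; with |BQ| = 19.2, Q = (15.92, -21.56). ∠BQG = 74.2° gives QG at 156.4° from the x-axis; with |QG| = 12.6, G = (4.375, -16.52). ∠QGH = 94.5° gives GH at 70.90° from the x-axis; with |GH| = 19.4, H = (10.72, 1.816). ∠GHT = 102.5° gives HT at -6.600° from the x-axis; with |HT| = 16.4, T = (27.01, -0.06880). ∠HTR = 81.9° gives TR at -104.7° from the x-axis; with |TR| = 10.2, R = (24.43, -9.935). Then |BR| = |R − B| = 9.461.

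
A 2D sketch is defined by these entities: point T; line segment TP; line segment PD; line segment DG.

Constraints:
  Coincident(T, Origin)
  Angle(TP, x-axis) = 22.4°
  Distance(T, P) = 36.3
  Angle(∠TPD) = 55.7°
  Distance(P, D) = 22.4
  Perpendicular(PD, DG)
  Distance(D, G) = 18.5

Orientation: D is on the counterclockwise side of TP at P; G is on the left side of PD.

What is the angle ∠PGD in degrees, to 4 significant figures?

50.45°

T is at the origin; TP runs at 22.4° with length 36.3, so P = 36.3·(cos 22.4°, sin 22.4°) = (33.56, 13.83). ∠TPD = 55.7°, so PD runs at 22.4° + (180° − 55.7°) = 146.7° from the x-axis; with |PD| = 22.4, D = P + 22.4·(cos 146.7°, sin 146.7°) = (14.84, 26.13). PD ⟂ DG; with |DG| = 18.5 on the left of PD, G = D + 18.5·(-0.5490, -0.8358) = (4.682, 10.67). Then cos ∠PGD = GP·GD / (|GP||GD|), giving 50.45°.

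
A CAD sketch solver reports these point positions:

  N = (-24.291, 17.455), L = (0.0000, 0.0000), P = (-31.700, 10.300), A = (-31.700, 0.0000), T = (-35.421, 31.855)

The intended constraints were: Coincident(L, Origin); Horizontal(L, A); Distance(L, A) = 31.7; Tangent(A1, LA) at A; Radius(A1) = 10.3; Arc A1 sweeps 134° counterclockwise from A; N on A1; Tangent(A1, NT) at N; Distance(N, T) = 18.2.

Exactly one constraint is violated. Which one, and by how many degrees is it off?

Tangent(A1, NT) at N — off by 6.30°.

L = (0.00, 0.00) ✓; L.y = 0.00, A.y = 0.00 ✓; |LA| = 31.70 ✓; ∠(PA, AL) = 90.00° ✓; |PA| = 10.30 ✓; bearing(P→N) − bearing(P→A) = 134.0° ✓; |PN| = 10.30 ✓; ∠(PN, NT) = 96.30° ✗; |NT| = 18.20 ✓.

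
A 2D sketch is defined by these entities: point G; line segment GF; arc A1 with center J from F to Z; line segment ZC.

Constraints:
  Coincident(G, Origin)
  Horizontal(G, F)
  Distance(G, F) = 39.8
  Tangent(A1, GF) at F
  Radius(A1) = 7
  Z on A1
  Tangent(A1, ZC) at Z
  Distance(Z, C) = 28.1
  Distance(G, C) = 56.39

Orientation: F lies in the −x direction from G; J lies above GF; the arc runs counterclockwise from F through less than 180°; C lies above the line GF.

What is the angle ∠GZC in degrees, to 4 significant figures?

127.7°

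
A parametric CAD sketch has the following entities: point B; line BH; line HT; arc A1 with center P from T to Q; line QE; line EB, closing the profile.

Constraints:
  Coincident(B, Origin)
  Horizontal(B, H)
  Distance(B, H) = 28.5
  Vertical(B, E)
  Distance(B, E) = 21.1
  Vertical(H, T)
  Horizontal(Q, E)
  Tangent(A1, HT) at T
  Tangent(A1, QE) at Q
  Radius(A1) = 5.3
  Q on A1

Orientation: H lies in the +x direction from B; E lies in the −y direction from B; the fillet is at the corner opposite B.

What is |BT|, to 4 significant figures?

32.59

B is at the origin; B and H share the same y with |BH| = 28.5 and H on the +x side, so H = (28.50, 0.000). B and E share the same x with |BE| = 21.1 and E on the −y side, so E = (0.000, -21.10). The virtual corner opposite B is at (28.50, -21.10). Since A1 is tangent to HT there, PT ⟂ HT and since A1 is tangent to QE there, PQ ⟂ QE, with radius 5.3, so the center P sits 5.3 in from both sides at P = (23.20, -15.80). That places the tangent points at T = (28.50, -15.80) on HT and Q = (23.20, -21.10) on QE. Then |BT| = |T − B| = 32.59.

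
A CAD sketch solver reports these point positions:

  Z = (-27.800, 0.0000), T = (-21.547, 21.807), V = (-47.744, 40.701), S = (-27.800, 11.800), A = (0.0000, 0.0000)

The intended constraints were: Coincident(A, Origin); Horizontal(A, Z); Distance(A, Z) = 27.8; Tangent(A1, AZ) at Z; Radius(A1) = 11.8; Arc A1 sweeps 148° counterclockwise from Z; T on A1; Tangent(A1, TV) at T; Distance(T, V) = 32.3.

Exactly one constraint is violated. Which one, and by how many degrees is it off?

Tangent(A1, TV) at T — off by 3.80°.

A = (0.00, 0.00) ✓; A.y = 0.00, Z.y = 0.00 ✓; |AZ| = 27.80 ✓; ∠(SZ, ZA) = 90.00° ✓; |SZ| = 11.80 ✓; bearing(S→T) − bearing(S→Z) = 148.0° ✓; |ST| = 11.80 ✓; ∠(ST, TV) = 93.80° ✗; |TV| = 32.30 ✓.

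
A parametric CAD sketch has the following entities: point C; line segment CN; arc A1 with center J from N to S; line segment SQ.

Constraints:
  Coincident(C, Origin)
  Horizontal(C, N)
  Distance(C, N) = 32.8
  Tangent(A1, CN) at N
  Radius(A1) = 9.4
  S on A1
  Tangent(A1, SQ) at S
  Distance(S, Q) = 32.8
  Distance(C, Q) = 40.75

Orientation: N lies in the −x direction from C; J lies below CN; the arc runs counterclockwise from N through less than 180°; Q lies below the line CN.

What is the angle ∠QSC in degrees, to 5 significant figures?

64.222°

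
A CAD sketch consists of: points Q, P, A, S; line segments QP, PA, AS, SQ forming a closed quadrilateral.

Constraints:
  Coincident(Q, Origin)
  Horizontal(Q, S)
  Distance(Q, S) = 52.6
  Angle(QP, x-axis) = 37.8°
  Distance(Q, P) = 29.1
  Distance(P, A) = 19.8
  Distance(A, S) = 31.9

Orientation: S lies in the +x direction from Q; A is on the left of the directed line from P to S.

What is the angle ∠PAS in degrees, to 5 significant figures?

80.201°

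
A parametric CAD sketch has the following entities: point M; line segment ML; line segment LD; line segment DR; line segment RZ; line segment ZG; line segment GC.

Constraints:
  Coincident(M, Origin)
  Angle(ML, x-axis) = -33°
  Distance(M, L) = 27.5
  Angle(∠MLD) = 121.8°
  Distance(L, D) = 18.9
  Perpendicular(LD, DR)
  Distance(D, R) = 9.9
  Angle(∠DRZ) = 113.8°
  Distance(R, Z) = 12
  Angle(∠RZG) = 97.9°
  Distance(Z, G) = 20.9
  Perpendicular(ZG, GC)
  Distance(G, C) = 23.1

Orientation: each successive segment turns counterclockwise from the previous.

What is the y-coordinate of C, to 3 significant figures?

-21.6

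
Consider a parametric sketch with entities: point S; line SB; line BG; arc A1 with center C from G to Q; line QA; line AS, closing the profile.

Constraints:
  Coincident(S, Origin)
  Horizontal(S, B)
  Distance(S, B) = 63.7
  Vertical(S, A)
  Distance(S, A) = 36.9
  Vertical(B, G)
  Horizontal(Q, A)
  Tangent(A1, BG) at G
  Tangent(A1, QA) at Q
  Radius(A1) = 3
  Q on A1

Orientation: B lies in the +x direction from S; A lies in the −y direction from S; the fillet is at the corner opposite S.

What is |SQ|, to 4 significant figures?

71.04

S is at the origin; S and B share the same y with |SB| = 63.7 and B on the +x side, so B = (63.70, 0.000). SA is vertical with |SA| = 36.9 and A on the −y side, so A = (0.000, -36.90). The virtual corner opposite S is at (63.70, -36.90). A1 meets BG tangentially, so CG is at right angles to BG and the tangent condition forces CQ to be normal to QA, with radius 3.0, so the center C sits 3.0 in from both sides at C = (60.70, -33.90). That places the tangent points at G = (63.70, -33.90) on BG and Q = (60.70, -36.90) on QA. Then |SQ| = |Q − S| = 71.04.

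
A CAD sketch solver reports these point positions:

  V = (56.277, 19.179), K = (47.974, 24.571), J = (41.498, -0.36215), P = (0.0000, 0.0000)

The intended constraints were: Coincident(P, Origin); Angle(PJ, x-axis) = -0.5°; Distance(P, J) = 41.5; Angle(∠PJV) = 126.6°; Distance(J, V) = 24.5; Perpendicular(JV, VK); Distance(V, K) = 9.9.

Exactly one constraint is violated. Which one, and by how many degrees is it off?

Perpendicular(JV, VK) — off by 4.10°.

P = (0.00, 0.00) ✓; PJ at -0.5000° ✓; |PJ| = 41.50 ✓; ∠PJV = 126.6° ✓; |JV| = 24.50 ✓; ∠(JV, VK) = 94.10° ✗; |VK| = 9.900 ✓.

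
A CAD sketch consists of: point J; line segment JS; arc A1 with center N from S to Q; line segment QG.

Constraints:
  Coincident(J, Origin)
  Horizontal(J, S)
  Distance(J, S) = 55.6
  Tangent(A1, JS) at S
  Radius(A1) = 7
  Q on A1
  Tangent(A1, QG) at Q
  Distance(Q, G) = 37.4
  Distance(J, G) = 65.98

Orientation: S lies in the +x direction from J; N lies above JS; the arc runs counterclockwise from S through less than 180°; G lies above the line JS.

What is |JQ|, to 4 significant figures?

62.86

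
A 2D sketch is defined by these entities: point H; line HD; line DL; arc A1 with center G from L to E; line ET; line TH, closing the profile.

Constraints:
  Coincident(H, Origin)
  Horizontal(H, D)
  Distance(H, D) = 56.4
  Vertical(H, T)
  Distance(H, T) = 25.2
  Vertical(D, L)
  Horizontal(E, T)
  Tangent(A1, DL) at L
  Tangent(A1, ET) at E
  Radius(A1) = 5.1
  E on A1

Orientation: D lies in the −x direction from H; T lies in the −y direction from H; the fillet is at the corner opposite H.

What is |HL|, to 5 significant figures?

59.875

The virtual corner opposite H is at (-56.400, -25.200). Since A1 is tangent to DL there, GL ⟂ DL and tangency of A1 to ET means the radius GE is perpendicular to ET, with radius 5.1, so the center G sits 5.1 in from both sides at G = (-51.300, -20.100). That places the tangent points at L = (-56.400, -20.100) on DL and E = (-51.300, -25.200) on ET. Then |HL| = |L − H| = 59.875.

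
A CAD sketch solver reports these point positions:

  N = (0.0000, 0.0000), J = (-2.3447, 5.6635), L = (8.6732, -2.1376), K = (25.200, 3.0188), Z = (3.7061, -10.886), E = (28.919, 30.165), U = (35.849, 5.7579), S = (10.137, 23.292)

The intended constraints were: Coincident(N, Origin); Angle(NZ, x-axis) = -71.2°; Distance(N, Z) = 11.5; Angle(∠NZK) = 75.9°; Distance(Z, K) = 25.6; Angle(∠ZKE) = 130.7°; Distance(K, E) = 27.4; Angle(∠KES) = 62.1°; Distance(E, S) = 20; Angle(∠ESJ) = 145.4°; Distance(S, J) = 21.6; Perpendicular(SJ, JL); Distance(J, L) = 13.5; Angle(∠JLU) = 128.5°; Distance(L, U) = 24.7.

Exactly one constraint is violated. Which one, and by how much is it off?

Distance(L, U) = 24.7 — off by 3.60.

N = (0.00, 0.00) ✓; NZ at -71.20° ✓; |NZ| = 11.50 ✓; ∠NZK = 75.90° ✓; |ZK| = 25.60 ✓; ∠ZKE = 130.7° ✓; |KE| = 27.40 ✓; ∠KES = 62.10° ✓; |ES| = 20.00 ✓; ∠ESJ = 145.4° ✓; |SJ| = 21.60 ✓; ∠(SJ, JL) = 90.00° ✓; |JL| = 13.50 ✓; ∠JLU = 128.5° ✓; |LU| = 28.30 ✗.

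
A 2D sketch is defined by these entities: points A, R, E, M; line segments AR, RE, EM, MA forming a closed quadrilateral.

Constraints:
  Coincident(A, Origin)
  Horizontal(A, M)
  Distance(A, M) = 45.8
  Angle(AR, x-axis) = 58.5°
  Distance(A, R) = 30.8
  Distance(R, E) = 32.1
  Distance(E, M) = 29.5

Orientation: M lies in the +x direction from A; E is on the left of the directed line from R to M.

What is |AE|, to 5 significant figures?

56.328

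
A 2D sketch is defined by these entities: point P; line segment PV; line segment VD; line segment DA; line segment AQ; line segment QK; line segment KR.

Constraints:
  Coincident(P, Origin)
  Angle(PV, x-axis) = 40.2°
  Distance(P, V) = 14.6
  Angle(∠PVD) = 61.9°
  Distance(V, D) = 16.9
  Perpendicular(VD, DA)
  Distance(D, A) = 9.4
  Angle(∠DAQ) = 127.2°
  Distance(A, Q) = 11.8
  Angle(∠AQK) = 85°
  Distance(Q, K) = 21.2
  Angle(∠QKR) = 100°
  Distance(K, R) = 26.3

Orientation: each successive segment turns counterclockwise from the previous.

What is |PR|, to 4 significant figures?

33.14

∠AQK = 85.0° gives QK at 36.10° from the x-axis; with |QK| = 21.2, K = (15.20, 9.326). ∠QKR = 100.0° gives KR at 116.1° from the x-axis; with |KR| = 26.3, R = (3.628, 32.94). Then |PR| = |R − P| = 33.14.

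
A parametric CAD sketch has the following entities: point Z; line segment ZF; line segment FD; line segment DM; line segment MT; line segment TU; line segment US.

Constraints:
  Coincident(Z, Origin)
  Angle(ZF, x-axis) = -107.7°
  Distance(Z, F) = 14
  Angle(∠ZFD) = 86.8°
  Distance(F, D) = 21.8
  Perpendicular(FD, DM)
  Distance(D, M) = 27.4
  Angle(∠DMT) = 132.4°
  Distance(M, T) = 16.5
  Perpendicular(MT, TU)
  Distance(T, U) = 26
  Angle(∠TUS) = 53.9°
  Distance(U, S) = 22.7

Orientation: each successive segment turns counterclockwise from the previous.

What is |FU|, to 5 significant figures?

20.885

∠DMT = 132.4° gives MT at 123.10° from the x-axis; with |MT| = 16.5, T = (14.699, 21.554). MT is perpendicular to TU, so TU runs at -146.90°; with |TU| = 26.0, U = (-7.0818, 7.3554). Then |FU| = |U − F| = 20.885.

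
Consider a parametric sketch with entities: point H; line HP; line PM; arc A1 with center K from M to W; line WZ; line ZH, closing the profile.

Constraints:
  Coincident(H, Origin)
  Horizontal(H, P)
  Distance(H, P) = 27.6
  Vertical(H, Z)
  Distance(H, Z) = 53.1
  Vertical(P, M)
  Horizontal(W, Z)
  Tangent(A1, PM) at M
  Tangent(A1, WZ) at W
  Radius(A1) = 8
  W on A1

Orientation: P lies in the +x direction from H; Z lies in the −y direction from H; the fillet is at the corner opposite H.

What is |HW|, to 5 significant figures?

56.602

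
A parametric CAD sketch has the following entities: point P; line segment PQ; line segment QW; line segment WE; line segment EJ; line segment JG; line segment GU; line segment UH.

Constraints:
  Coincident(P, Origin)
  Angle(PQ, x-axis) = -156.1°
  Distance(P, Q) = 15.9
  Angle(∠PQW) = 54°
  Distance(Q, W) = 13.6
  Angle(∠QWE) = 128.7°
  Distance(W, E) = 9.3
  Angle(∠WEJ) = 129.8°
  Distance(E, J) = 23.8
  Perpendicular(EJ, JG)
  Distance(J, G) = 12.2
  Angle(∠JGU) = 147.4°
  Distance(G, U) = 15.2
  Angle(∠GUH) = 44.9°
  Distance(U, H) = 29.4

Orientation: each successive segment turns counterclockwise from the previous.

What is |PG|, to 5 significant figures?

16.661

P is at the origin; PQ runs at -156.1° with length 15.9, so Q = (-14.537, -6.4418). ∠PQW = 54.0° gives QW at -30.100° from the x-axis; with |QW| = 13.6, W = (-2.7706, -13.262). ∠QWE = 128.7° gives WE at 21.200° from the x-axis; with |WE| = 9.3, E = (5.9000, -9.8992). ∠WEJ = 129.8° gives EJ at 71.400° from the x-axis; with |EJ| = 23.8, J = (13.491, 12.658). The perpendicularity gives JG at right angles to EJ, so JG runs at 161.40°; with |JG| = 12.2, G = (1.9285, 16.549). Then |PG| = |G − P| = 16.661.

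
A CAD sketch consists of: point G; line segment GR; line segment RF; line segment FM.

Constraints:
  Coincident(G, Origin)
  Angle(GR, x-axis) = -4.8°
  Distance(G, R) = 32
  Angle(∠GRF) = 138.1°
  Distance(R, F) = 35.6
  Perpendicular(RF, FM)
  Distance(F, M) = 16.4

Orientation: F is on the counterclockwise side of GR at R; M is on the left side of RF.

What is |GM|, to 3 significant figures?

59.6

∠GRF = 138.1°, so RF runs at -4.8° + (180° − 138.1°) = 37.1° from the x-axis; with |RF| = 35.6, F = R + 35.6·(cos 37.1°, sin 37.1°) = (60.3, 18.8). RF ⟂ FM; with |FM| = 16.4 on the left of RF, M = F + 16.4·(-0.603, 0.798) = (50.4, 31.9). Then |GM| = |M − G| = 59.6.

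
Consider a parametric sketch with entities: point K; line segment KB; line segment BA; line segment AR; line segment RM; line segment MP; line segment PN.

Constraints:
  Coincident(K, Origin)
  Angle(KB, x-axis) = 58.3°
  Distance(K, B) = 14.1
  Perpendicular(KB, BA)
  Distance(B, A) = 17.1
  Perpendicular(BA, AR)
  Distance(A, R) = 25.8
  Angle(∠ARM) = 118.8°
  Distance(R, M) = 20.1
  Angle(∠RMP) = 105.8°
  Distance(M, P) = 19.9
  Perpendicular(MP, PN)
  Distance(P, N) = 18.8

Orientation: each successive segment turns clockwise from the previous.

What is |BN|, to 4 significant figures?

8.188

K is at the origin; KB runs at 58.3° with length 14.1, so B = (7.409, 12.00). KB ⟂ BA, so BA runs at -31.70°; with |BA| = 17.1, A = (21.96, 3.011). The perpendicularity gives AR at right angles to BA, so AR runs at -121.7°; with |AR| = 25.8, R = (8.401, -18.94). ∠ARM = 118.8° gives RM at 177.1° from the x-axis; with |RM| = 20.1, M = (-11.67, -17.92). ∠RMP = 105.8° gives MP at 102.9° from the x-axis; with |MP| = 19.9, P = (-16.12, 1.475). MP ⟂ PN, so PN runs at 12.90°; with |PN| = 18.8, N = (2.209, 5.672). Then |BN| = |N − B| = 8.188.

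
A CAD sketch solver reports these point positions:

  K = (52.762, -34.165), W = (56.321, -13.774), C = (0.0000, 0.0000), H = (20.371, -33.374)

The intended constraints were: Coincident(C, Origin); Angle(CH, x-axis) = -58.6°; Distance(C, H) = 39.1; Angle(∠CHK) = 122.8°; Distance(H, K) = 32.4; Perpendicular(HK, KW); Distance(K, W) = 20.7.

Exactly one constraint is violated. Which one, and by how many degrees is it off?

Perpendicular(HK, KW) — off by 8.50°.

C = (0.00, 0.00) ✓; CH at -58.60° ✓; |CH| = 39.10 ✓; ∠CHK = 122.8° ✓; |HK| = 32.40 ✓; ∠(HK, KW) = 81.50° ✗; |KW| = 20.70 ✓.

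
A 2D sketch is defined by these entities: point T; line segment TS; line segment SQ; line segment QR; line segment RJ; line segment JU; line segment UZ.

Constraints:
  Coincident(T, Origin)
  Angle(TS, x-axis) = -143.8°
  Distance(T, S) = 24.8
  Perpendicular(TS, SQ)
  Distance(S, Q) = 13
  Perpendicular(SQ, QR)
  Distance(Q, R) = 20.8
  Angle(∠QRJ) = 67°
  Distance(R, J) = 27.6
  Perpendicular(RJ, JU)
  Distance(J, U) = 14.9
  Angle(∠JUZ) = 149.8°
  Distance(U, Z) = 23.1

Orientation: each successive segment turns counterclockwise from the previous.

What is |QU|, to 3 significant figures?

19.9

T is at the origin; TS runs at -143.8° with length 24.8, so S = (-20.0, -14.6). TS ⟂ SQ, so SQ runs at -53.8°; with |SQ| = 13.0, Q = (-12.3, -25.1). SQ is perpendicular to QR, so QR runs at 36.2°; with |QR| = 20.8, R = (4.45, -12.9). ∠QRJ = 67.0° gives RJ at 149° from the x-axis; with |RJ| = 27.6, J = (-19.3, 1.28). RJ is perpendicular to JU, so JU runs at -121°; with |JU| = 14.9, U = (-26.9, -11.5). Then |QU| = |U − Q| = 19.9.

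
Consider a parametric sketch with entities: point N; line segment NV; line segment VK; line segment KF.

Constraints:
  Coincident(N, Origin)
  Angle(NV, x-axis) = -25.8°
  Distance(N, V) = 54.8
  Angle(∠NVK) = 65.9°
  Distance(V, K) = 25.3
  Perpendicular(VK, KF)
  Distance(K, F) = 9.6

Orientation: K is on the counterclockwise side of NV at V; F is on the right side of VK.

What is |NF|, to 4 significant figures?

59.69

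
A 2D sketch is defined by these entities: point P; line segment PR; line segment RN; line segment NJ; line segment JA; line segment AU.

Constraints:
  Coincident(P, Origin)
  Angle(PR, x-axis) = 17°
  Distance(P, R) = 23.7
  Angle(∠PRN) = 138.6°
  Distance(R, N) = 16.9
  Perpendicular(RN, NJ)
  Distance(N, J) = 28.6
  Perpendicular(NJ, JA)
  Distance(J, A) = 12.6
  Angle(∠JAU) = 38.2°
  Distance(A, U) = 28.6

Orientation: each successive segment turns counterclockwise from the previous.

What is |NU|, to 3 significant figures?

14.7

P is at the origin; PR runs at 17.0° with length 23.7, so R = (22.7, 6.93). ∠PRN = 138.6° gives RN at 58.4° from the x-axis; with |RN| = 16.9, N = (31.5, 21.3). RN ⟂ NJ, so NJ runs at 148°; with |NJ| = 28.6, J = (7.16, 36.3). NJ ⟂ JA, so JA runs at -122°; with |JA| = 12.6, A = (0.558, 25.6). ∠JAU = 38.2° gives AU at 20.2° from the x-axis; with |AU| = 28.6, U = (27.4, 35.5). Then |NU| = |U − N| = 14.7.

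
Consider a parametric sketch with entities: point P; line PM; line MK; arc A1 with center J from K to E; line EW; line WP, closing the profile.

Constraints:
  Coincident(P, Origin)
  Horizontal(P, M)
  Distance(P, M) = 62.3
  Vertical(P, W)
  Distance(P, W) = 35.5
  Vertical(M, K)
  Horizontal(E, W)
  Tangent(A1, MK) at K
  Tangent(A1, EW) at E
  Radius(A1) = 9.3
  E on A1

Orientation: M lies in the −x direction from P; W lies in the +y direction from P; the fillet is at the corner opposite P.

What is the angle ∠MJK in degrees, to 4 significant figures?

70.46°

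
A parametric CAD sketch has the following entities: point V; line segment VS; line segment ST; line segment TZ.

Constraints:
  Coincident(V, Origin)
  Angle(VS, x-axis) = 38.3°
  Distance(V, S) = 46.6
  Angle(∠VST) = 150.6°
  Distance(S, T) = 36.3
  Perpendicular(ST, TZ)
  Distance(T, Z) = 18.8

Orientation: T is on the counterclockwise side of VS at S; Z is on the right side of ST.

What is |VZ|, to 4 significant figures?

87.47

V is at the origin; VS runs at 38.3° with length 46.6, so S = 46.6·(cos 38.3°, sin 38.3°) = (36.57, 28.88). ∠VST = 150.6°, so ST runs at 38.3° + (180° − 150.6°) = 67.70° from the x-axis; with |ST| = 36.3, T = S + 36.3·(cos 67.70°, sin 67.70°) = (50.34, 62.47). The perpendicularity gives TZ at right angles to ST; with |TZ| = 18.8 on the right of ST, Z = T + 18.8·(0.9252, -0.3795) = (67.74, 55.33). Then |VZ| = |Z − V| = 87.47.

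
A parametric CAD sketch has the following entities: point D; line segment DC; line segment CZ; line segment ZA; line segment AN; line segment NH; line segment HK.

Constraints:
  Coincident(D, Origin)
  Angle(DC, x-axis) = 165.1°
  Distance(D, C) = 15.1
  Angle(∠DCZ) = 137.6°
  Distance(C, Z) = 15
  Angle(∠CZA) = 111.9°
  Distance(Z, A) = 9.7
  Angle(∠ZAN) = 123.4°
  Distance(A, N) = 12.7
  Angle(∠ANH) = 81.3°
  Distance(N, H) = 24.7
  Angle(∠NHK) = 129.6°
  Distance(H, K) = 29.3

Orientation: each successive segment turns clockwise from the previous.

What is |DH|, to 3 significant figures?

8.98

D is at the origin; DC runs at 165.1° with length 15.1, so C = (-14.6, 3.88). ∠DCZ = 137.6° gives CZ at 123° from the x-axis; with |CZ| = 15.0, Z = (-22.7, 16.5). ∠CZA = 111.9° gives ZA at 54.6° from the x-axis; with |ZA| = 9.7, A = (-17.1, 24.4). ∠ZAN = 123.4° gives AN at -2.00° from the x-axis; with |AN| = 12.7, N = (-4.38, 24.0). ∠ANH = 81.3° gives NH at -101° from the x-axis; with |NH| = 24.7, H = (-8.97, -0.302). Then |DH| = |H − D| = 8.98.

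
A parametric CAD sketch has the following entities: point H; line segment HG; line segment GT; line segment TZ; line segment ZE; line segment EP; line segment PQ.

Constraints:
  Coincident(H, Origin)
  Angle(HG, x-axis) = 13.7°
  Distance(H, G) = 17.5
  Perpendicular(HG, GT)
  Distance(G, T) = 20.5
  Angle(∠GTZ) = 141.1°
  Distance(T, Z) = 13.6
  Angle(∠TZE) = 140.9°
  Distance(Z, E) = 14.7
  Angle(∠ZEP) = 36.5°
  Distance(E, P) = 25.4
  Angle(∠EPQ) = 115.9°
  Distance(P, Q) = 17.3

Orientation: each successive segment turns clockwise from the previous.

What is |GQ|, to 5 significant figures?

22.420

H is at the origin; HG runs at 13.7° with length 17.5, so G = (17.002, 4.1447). The perpendicularity gives GT at right angles to HG, so GT runs at -76.300°; with |GT| = 20.5, T = (21.857, -15.772). ∠GTZ = 141.1° gives TZ at -115.20° from the x-axis; with |TZ| = 13.6, Z = (16.067, -28.078). ∠TZE = 140.9° gives ZE at -154.30° from the x-axis; with |ZE| = 14.7, E = (2.8209, -34.453). ∠ZEP = 36.5° gives EP at 62.200° from the x-axis; with |EP| = 25.4, P = (14.667, -11.984). ∠EPQ = 115.9° gives PQ at -1.9000° from the x-axis; with |PQ| = 17.3, Q = (31.958, -12.558). Then |GQ| = |Q − G| = 22.420.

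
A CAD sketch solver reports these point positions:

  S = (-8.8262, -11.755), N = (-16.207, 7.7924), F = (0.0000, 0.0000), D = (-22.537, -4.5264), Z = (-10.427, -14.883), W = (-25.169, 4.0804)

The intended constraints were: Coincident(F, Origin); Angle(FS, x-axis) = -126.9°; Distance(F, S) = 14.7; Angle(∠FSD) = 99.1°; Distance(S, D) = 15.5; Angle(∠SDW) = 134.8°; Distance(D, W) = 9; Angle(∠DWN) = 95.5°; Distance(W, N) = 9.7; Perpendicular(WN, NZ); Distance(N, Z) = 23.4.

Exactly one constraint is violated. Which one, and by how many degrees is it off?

Perpendicular(WN, NZ) — off by 8.20°.

F = (0.00, 0.00) ✓; FS at -126.9° ✓; |FS| = 14.70 ✓; ∠FSD = 99.10° ✓; |SD| = 15.50 ✓; ∠SDW = 134.8° ✓; |DW| = 9.000 ✓; ∠DWN = 95.50° ✓; |WN| = 9.700 ✓; ∠(WN, NZ) = 98.20° ✗; |NZ| = 23.40 ✓.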